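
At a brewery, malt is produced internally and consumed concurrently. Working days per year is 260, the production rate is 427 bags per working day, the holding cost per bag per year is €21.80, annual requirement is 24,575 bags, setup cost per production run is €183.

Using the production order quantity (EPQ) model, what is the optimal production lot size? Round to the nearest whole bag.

728 bags

d = 24,575/260 = 94.5192 bags/day;  effective holding cost H(1 − d/p) = 21.8·(1 − 94.5192/427) = 16.97443
Q* = √(2DS / H_eff) = √(2·24,575·183 / 16.97443) ≈ 727.93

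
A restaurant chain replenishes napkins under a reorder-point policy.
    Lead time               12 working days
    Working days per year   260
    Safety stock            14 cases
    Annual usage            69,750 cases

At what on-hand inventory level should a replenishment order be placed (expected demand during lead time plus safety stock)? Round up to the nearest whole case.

3,234 cases

Daily demand d = 69,750 / 260 = 268.269 cases/day
Demand during lead time = 268.269 × 12 = 3,219.23
Reorder point = 3,219.23 + 14 = 3,233.23 → round up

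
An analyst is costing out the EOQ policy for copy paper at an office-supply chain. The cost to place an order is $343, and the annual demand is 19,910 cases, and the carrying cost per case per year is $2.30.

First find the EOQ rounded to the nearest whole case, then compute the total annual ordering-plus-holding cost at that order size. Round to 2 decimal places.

$5,604.82

2DS/H = 2·19,910·343/2.3 = 5,938,373.91
EOQ = √5,938,373.91 ≈ 2,436.88 → Q = 2,437 cases
Annual ordering cost = (D/Q)·S = (19,910/2,437) × 343 = $2,802.27
Annual holding cost  = (Q/2)·H = (2,437/2) × 2.3 = $2,802.55
Total = $2,802.27 + $2,802.55 = $5,604.82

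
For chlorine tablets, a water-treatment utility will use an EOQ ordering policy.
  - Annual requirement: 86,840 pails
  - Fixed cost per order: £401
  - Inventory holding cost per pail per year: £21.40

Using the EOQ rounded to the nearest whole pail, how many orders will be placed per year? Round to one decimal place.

Optimal lot size Q* = (2 × 86,840 × £401 / £21.4)^½ ≈ 1,804.02 → Q = 1,804
Orders per year = D/Q = 86,840 / 1,804 = 48.137

48.1 orders per year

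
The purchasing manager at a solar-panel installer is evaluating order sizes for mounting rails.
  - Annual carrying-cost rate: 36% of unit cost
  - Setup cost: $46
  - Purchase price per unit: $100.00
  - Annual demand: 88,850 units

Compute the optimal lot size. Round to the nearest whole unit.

H = i·C = 0.36 × $100 = $36.0000 per unit-year
EOQ = √(2DS/H) = √(2 × 88,850 × 46 / 36)
    = √(227,061.11) ≈ 476.51

477 units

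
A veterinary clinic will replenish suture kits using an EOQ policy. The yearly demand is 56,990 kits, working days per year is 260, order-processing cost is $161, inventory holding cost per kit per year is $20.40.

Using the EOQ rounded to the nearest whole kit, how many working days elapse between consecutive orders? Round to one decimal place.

EOQ = √(2DS/H) = √(2 × 56,990 × 161 / 20.4)
    = √(899,548.04) ≈ 948.45 → Q = 948 kits
Cycle time = (working days × Q)/D = (260 × 948) / 56,990 = 4.325 days

4.3 days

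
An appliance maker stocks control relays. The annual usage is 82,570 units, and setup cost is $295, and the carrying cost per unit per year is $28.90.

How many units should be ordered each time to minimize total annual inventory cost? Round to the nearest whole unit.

1,298 units

EOQ = √(2DS/H) = √(2 × 82,570 × 295 / 28.9)
    = √(1,685,685.12) ≈ 1,298.34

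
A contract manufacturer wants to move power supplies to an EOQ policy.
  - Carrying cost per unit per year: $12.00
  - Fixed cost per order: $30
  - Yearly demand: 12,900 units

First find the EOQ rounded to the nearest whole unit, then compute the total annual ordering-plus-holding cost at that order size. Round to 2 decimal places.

EOQ = √(2DS/H) = √(2 × 12,900 × 30 / 12)
    = √(64,500.00) ≈ 253.97 → Q = 254 units
Annual ordering cost = (D/Q)·S = (12,900/254) × 30 = $1,523.62
Annual holding cost  = (Q/2)·H = (254/2) × 12 = $1,524.00
Total = $1,523.62 + $1,524.00 = $3,047.62

$3,047.62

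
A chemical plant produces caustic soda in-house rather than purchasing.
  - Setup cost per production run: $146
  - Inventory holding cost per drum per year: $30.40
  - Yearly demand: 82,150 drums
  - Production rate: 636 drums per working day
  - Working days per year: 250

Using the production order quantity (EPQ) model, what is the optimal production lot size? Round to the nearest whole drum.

d = 82,150/250 = 328.6000 drums/day;  effective holding cost H(1 − d/p) = 30.4·(1 − 328.6000/636) = 14.69333
Q* = √(2DS / H_eff) = √(2·82,150·146 / 14.69333) ≈ 1,277.72

1,278 drums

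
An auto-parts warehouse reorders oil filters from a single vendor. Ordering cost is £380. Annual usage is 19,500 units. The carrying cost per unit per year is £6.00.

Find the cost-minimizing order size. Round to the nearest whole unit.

EOQ = √(2DS/H) = √(2 × 19,500 × 380 / 6)
    = √(2,470,000.00) ≈ 1,571.62

1,572 units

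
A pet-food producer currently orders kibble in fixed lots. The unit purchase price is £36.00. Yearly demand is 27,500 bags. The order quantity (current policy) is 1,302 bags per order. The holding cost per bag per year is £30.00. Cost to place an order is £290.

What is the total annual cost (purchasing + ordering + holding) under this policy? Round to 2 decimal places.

£1,015,655.19

Ordering: D/Q × S = 27,500/1,302 × £290 = £6,125.19
Holding:  Q/2 × H = 1,302/2 × £30 = £19,530.00
Purchase cost = D·C = 27,500 × 36 = £990,000.00
Total = £6,125.19 + £19,530.00 + £990,000.00 = £1,015,655.19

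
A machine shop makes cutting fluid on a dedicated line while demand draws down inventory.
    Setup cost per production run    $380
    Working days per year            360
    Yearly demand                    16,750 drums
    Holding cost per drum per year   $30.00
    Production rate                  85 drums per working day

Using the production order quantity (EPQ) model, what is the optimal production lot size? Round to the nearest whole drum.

d = 16,750/360 = 46.5278 drums/day;  effective holding cost H(1 − d/p) = 30·(1 − 46.5278/85) = 13.57843
Q* = √(2DS / H_eff) = √(2·16,750·380 / 13.57843) ≈ 968.25

968 drums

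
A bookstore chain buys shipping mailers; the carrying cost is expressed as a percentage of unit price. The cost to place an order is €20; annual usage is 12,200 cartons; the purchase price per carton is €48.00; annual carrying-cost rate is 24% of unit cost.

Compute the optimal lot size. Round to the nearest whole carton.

206 cartons

Holding cost per carton per year: H = 24% × €48 = €11.5200
EOQ = √(2DS/H) = √(2 × 12,200 × 20 / 11.52)
    = √(42,361.11) ≈ 205.82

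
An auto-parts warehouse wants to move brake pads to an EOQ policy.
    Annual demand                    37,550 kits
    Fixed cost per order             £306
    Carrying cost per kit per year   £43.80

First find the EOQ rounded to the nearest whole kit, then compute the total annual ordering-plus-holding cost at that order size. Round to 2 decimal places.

Q* = √(2·D·S / H) = √(2·37,550·306 / 43.8) = √524,671.2 ≈ 724.34 → Q = 724 kits
Orders/yr = 37,550/724 = 51.865; ordering cost = 51.865 × £306 = £15,870.58
Average inventory = 724/2 = 362; holding cost = 362 × £43.8 = £15,855.60
Total = £15,870.58 + £15,855.60 = £31,726.18

£31,726.18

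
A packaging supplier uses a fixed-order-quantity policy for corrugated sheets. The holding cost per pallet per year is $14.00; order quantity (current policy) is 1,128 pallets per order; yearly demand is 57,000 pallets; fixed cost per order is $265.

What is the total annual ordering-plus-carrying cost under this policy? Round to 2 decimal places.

Annual ordering cost = (D/Q)·S = (57,000/1,128) × 265 = $13,390.96
Annual holding cost  = (Q/2)·H = (1,128/2) × 14 = $7,896.00
Total = $13,390.96 + $7,896.00 = $21,286.96

$21,286.96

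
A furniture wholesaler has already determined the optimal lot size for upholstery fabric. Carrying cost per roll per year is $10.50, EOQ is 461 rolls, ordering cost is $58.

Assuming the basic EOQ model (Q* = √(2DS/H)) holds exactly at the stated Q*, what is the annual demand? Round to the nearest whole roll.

From Q* = √(2DS/H) ⇒ Q*² = 2DS/H.
D = Q²H / (2S) = 461² × 10.5 / (2 × 58) = 19,236.81

19,237 rolls per year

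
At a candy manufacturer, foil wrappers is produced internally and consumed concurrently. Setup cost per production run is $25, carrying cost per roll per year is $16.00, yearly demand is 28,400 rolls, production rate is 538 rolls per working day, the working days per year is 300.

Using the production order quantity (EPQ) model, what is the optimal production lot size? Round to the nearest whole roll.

Daily demand d = 28,400/300 = 94.667; p = 538; 1 − d/p = 0.82404
EPQ = √(2DS / (H(1 − d/p)))
    = √(2 × 28,400 × 25 / (16 × 0.82404)) ≈ 328.18

328 rolls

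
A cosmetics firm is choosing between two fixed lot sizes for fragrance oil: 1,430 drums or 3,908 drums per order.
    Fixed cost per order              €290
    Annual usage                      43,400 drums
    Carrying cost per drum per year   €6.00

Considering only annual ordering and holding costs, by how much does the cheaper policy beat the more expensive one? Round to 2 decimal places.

For each Q, cost = (D/Q)·S + (Q/2)·H.
TC(1,430) = (43,400/1,430)×290 + (1,430/2)×6 = €13,091.40
TC(3,908) = (43,400/3,908)×290 + (3,908/2)×6 = €14,944.57
Cheaper: Q = 1,430.  Difference = €1,853.17

€1,853.17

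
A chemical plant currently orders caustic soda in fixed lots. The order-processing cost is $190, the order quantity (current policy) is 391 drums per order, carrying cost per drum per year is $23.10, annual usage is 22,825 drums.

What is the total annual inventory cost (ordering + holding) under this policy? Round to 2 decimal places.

Orders/yr = 22,825/391 = 58.376; ordering cost = 58.376 × $190 = $11,091.43
Average inventory = 391/2 = 195.5; holding cost = 195.5 × $23.1 = $4,516.05
Total = $11,091.43 + $4,516.05 = $15,607.48

$15,607.48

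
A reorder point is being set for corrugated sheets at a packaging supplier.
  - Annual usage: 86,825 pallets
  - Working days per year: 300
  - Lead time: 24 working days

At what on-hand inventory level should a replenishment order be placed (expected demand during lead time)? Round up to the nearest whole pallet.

Daily demand d = 86,825 / 300 = 289.417 pallets/day
Demand during lead time = 289.417 × 24 = 6,946.00
Reorder point = 6,946.00 → round up

6,946 pallets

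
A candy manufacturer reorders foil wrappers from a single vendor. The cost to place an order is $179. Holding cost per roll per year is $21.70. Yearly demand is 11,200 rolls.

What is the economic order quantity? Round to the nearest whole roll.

430 rolls

EOQ = √(2DS/H) = √(2 × 11,200 × 179 / 21.7)
    = √(184,774.19) ≈ 429.85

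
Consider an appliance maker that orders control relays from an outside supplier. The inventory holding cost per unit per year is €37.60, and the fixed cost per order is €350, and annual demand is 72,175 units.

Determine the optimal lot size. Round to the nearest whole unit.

EOQ = √(2DS/H) = √(2 × 72,175 × 350 / 37.6)
    = √(1,343,683.51) ≈ 1,159.17

1,159 units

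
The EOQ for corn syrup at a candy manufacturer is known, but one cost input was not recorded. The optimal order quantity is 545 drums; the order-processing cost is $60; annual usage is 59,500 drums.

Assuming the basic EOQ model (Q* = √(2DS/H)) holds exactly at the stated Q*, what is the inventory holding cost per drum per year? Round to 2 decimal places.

EOQ relation: Q² = 2DS/H, so rearrange for the unknown.
H = 2DS / Q² = 2 × 59,500 × 60 / 545² = 24.0384

$24.04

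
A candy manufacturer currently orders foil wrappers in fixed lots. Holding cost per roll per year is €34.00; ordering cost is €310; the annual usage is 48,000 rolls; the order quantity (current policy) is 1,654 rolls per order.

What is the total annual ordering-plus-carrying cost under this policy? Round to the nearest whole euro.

€37,114

Ordering: D/Q × S = 48,000/1,654 × €310 = €8,996.37
Holding:  Q/2 × H = 1,654/2 × €34 = €28,118.00
Total = €8,996.37 + €28,118.00 = €37,114.37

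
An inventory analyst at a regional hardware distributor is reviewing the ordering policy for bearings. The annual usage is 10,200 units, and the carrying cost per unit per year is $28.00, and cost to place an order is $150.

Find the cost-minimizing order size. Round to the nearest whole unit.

331 units

Optimal lot size Q* = (2 × 10,200 × $150 / $28)^½ ≈ 330.58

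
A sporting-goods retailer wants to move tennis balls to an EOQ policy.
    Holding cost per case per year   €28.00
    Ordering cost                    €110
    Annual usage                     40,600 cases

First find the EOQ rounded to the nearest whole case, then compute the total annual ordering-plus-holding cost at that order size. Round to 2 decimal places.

€15,814.42

EOQ = √(2DS/H) = √(2 × 40,600 × 110 / 28)
    = √(319,000.00) ≈ 564.80 → Q = 565 cases
Annual ordering cost = (D/Q)·S = (40,600/565) × 110 = €7,904.42
Annual holding cost  = (Q/2)·H = (565/2) × 28 = €7,910.00
Total = €7,904.42 + €7,910.00 = €15,814.42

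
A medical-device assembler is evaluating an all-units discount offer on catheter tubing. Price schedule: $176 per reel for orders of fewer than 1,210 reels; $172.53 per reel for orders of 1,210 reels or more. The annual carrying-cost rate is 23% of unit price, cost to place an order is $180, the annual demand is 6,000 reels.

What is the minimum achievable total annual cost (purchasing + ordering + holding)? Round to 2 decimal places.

$1,060,080.11

H₁ = 23%×$176 = $40.4800;  H₂ = 23%×$172.53 = $39.6819
EOQ₁ = √(2×6,000×180/40.4800) = 231.00  (< 1,210, feasible at tier 1)
EOQ₂ = √(2×6,000×180/39.6819) = 233.31  (< 1,210 → use Q = 1,210 at tier-2 price)
TC(tier 1 (EOQ₁), Q≈231.0) = $1,065,350.76
TC(tier 2, Q≈1,210.0) = $1,060,080.11
Minimum at tier 2: $1,060,080.11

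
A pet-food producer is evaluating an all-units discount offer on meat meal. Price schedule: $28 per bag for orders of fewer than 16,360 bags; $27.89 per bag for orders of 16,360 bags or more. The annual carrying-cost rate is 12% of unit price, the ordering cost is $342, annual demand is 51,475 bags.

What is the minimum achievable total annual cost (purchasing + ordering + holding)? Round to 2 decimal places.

H₁ = 12%×$28 = $3.3600;  H₂ = 12%×$27.89 = $3.3468
EOQ₁ = √(2×51,475×342/3.3600) = 3,237.10  (< 16,360, feasible at tier 1)
EOQ₂ = √(2×51,475×342/3.3468) = 3,243.48  (< 16,360 → use Q = 16,360 at tier-2 price)
TC(tier 1 (EOQ₁), Q≈3,237.1) = $1,452,176.67
TC(tier 2, Q≈16,360.0) = $1,464,090.64
Minimum at tier 1 (EOQ₁): $1,452,176.67

$1,452,176.67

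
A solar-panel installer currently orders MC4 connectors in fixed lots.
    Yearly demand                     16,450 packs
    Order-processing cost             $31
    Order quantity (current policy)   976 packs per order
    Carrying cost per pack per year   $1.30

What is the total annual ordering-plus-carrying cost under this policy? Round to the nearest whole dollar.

$1,157

Annual ordering cost = (D/Q)·S = (16,450/976) × 31 = $522.49
Annual holding cost  = (Q/2)·H = (976/2) × 1.3 = $634.40
Total = $522.49 + $634.40 = $1,156.89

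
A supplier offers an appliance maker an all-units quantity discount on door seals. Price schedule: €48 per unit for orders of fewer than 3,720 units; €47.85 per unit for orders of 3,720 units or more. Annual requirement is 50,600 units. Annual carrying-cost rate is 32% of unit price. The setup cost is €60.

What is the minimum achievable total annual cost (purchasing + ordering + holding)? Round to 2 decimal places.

€2,438,457.43

H₁ = 32%×€48 = €15.3600;  H₂ = 32%×€47.85 = €15.3120
EOQ₁ = √(2×50,600×60/15.3600) = 628.74  (< 3,720, feasible at tier 1)
EOQ₂ = √(2×50,600×60/15.3120) = 629.72  (< 3,720 → use Q = 3,720 at tier-2 price)
TC(tier 1 (EOQ₁), Q≈628.7) = €2,438,457.43
TC(tier 2, Q≈3,720.0) = €2,450,506.45
Minimum at tier 1 (EOQ₁): €2,438,457.43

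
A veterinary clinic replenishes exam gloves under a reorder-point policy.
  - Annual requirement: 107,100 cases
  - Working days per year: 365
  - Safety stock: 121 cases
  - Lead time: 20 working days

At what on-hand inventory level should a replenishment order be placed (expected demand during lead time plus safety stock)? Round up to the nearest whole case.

5,990 cases

Daily demand d = 107,100 / 365 = 293.425 cases/day
Demand during lead time = 293.425 × 20 = 5,868.49
Reorder point = 5,868.49 + 121 = 5,989.49 → round up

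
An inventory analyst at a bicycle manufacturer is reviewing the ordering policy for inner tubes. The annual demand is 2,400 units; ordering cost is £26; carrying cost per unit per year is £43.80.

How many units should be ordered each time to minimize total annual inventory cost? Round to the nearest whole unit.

53 units

2DS/H = 2·2,400·26/43.8 = 2,849.32
EOQ = √2,849.32 ≈ 53.38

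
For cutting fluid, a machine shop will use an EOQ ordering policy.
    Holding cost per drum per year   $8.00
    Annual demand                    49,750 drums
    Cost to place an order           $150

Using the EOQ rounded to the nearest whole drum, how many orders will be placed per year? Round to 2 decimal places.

36.42 orders per year

Optimal lot size Q* = (2 × 49,750 × $150 / $8)^½ ≈ 1,365.88 → Q = 1,366
Orders per year = D/Q = 49,750 / 1,366 = 36.420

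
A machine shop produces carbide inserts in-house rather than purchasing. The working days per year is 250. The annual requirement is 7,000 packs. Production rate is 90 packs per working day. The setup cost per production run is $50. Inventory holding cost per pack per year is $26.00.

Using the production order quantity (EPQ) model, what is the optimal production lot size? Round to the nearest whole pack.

d = 7,000/250 = 28.0000 packs/day;  effective holding cost H(1 − d/p) = 26·(1 − 28.0000/90) = 17.91111
Q* = √(2DS / H_eff) = √(2·7,000·50 / 17.91111) ≈ 197.69

198 packs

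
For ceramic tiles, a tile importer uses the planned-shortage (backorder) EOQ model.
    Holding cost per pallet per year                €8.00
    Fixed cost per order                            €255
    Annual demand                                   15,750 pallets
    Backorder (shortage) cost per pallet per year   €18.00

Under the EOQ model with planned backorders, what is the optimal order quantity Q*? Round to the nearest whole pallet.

Basic EOQ = √(2·15,750·255/8) = 1,002.029
Backorder adjustment √((H+b)/b) = √((8+18)/18) = 1.2019
Q* = 1,002.029 × 1.2019 ≈ 1,204.29

1,204 pallets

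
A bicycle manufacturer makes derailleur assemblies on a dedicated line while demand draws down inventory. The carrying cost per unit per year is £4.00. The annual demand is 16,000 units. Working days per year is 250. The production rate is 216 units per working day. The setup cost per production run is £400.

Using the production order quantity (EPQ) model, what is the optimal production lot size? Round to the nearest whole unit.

2,132 units

d = 16,000/250 = 64.0000 units/day;  effective holding cost H(1 − d/p) = 4·(1 − 64.0000/216) = 2.81481
Q* = √(2DS / H_eff) = √(2·16,000·400 / 2.81481) ≈ 2,132.46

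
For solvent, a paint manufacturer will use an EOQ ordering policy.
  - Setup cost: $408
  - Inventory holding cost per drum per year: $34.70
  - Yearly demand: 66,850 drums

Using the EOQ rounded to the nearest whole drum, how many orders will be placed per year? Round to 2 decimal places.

53.31 orders per year

2DS/H = 2·66,850·408/34.7 = 1,572,034.58
EOQ = √1,572,034.58 ≈ 1,253.81 → Q = 1,254
Orders per year = D/Q = 66,850 / 1,254 = 53.309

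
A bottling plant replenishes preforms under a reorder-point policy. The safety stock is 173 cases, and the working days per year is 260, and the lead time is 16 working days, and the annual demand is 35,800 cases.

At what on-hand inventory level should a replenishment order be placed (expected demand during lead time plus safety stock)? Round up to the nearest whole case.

2,377 cases

Daily demand d = 35,800 / 260 = 137.692 cases/day
Demand during lead time = 137.692 × 16 = 2,203.08
Reorder point = 2,203.08 + 173 = 2,376.08 → round up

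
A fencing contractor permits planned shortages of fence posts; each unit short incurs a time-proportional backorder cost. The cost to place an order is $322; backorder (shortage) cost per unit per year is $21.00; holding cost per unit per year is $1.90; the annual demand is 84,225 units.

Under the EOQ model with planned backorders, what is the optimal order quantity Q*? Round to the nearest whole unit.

Basic EOQ = √(2·84,225·322/1.9) = 5,343.018
Backorder adjustment √((H+b)/b) = √((1.9+21)/21) = 1.0443
Q* = 5,343.018 × 1.0443 ≈ 5,579.49

5,579 units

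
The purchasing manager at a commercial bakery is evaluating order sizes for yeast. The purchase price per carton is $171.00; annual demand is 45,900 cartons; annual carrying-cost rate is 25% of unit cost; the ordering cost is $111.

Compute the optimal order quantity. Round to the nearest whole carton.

Carrying cost H = $171 × 25% = $42.7500/carton/yr
2DS/H = 2·45,900·111/42.75 = 238,357.89
EOQ = √238,357.89 ≈ 488.22

488 cartons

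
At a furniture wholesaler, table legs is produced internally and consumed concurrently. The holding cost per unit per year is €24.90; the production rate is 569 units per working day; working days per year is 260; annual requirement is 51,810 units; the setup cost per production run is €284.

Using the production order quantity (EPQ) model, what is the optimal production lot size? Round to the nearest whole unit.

d = 51,810/260 = 199.2692 units/day;  effective holding cost H(1 − d/p) = 24.9·(1 − 199.2692/569) = 16.17978
Q* = √(2DS / H_eff) = √(2·51,810·284 / 16.17978) ≈ 1,348.64

1,349 units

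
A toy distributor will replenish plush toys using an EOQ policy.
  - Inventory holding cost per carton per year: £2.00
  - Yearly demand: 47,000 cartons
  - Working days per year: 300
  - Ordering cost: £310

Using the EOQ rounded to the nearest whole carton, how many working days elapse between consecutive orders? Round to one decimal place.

Q* = √(2·D·S / H) = √(2·47,000·310 / 2) = √14,570,000.0 ≈ 3,817.07 → Q = 3,817 cartons
Cycle time = (working days × Q)/D = (300 × 3,817) / 47,000 = 24.364 days

24.4 days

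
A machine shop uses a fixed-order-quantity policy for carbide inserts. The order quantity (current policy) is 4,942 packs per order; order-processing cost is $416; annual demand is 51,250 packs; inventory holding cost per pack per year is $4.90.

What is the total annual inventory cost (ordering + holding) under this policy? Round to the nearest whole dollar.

Ordering: D/Q × S = 51,250/4,942 × $416 = $4,314.04
Holding:  Q/2 × H = 4,942/2 × $4.9 = $12,107.90
Total = $4,314.04 + $12,107.90 = $16,421.94

$16,422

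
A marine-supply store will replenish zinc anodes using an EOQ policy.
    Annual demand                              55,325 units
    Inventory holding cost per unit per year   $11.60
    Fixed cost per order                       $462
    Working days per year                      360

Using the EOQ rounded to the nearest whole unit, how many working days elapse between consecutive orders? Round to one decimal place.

13.7 days

Optimal lot size Q* = (2 × 55,325 × $462 / $11.6)^½ ≈ 2,099.27 → Q = 2,099 units
Cycle time = (working days × Q)/D = (360 × 2,099) / 55,325 = 13.658 days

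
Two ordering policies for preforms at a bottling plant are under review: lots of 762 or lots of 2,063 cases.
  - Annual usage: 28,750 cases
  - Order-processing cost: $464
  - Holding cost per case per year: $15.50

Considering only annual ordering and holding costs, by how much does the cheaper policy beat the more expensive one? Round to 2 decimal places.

$957.50

Annual cost at Q: ordering D·S/Q plus holding Q·H/2.
TC(762) = (28,750/762)×464 + (762/2)×15.5 = $23,412.06
TC(2,063) = (28,750/2,063)×464 + (2,063/2)×15.5 = $22,454.56
|ΔTC| = |$23,412.06 − $22,454.56| = $957.50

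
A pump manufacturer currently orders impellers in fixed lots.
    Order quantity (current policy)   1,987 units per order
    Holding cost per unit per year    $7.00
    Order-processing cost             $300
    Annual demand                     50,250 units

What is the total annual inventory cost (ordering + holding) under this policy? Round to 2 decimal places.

Orders/yr = 50,250/1,987 = 25.289; ordering cost = 25.289 × $300 = $7,586.81
Average inventory = 1,987/2 = 993.5; holding cost = 993.5 × $7 = $6,954.50
Total = $7,586.81 + $6,954.50 = $14,541.31

$14,541.31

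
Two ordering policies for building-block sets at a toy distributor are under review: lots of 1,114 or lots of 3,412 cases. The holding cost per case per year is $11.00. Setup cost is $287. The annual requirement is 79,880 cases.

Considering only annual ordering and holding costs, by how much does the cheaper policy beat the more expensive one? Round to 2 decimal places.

For each Q, cost = (D/Q)·S + (Q/2)·H.
TC(1,114) = (79,880/1,114)×287 + (1,114/2)×11 = $26,706.50
TC(3,412) = (79,880/3,412)×287 + (3,412/2)×11 = $25,485.10
|ΔTC| = |$26,706.50 − $25,485.10| = $1,221.40

$1,221.40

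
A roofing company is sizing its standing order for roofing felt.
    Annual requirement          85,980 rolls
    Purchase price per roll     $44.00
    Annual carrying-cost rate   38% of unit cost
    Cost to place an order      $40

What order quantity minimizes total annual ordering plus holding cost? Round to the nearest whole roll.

Carrying cost H = $44 × 38% = $16.7200/roll/yr
Q* = √(2·D·S / H) = √(2·85,980·40 / 16.72) = √411,387.6 ≈ 641.40

641 rolls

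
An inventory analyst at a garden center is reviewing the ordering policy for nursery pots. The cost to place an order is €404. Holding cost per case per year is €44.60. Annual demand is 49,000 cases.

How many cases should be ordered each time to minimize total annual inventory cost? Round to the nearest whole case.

EOQ = √(2DS/H) = √(2 × 49,000 × 404 / 44.6)
    = √(887,713.00) ≈ 942.19

942 cases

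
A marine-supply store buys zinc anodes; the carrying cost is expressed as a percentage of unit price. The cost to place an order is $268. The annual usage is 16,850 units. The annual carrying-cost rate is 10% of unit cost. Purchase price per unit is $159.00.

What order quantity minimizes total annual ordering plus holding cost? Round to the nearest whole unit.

Carrying cost H = $159 × 10% = $15.9000/unit/yr
2DS/H = 2·16,850·268/15.9 = 568,025.16
EOQ = √568,025.16 ≈ 753.67

754 units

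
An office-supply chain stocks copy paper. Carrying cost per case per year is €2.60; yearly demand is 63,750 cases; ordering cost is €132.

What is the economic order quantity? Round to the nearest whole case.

2,544 cases

Q* = √(2·D·S / H) = √(2·63,750·132 / 2.6) = √6,473,076.9 ≈ 2,544.22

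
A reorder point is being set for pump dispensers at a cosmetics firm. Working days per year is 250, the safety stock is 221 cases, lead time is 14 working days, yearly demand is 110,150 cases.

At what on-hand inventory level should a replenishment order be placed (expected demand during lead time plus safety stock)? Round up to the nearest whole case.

6,390 cases

Daily demand d = 110,150 / 250 = 440.600 cases/day
Demand during lead time = 440.600 × 14 = 6,168.40
Reorder point = 6,168.40 + 221 = 6,389.40 → round up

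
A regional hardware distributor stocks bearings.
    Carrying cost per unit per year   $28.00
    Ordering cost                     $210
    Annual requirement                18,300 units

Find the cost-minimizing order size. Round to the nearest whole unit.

EOQ = √(2DS/H) = √(2 × 18,300 × 210 / 28)
    = √(274,500.00) ≈ 523.93

524 units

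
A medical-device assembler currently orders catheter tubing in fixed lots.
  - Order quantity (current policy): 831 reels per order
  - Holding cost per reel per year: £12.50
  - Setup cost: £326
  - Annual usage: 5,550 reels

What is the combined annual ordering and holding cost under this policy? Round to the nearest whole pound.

Annual ordering cost = (D/Q)·S = (5,550/831) × 326 = £2,177.26
Annual holding cost  = (Q/2)·H = (831/2) × 12.5 = £5,193.75
Total = £2,177.26 + £5,193.75 = £7,371.01

£7,371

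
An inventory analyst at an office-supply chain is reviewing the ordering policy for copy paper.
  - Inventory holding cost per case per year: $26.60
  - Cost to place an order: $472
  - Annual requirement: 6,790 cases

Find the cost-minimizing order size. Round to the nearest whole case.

491 cases

2DS/H = 2·6,790·472/26.6 = 240,968.42
EOQ = √240,968.42 ≈ 490.89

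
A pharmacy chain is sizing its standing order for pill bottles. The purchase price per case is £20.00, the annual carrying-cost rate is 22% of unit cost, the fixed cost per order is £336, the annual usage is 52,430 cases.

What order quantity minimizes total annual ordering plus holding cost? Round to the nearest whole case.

Holding cost per case per year: H = 22% × £20 = £4.4000
Optimal lot size Q* = (2 × 52,430 × £336 / £4.4)^½ ≈ 2,829.75

2,830 cases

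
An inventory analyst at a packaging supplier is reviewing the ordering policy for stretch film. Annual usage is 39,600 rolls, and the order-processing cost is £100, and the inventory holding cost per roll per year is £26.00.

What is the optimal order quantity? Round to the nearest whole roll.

552 rolls

Optimal lot size Q* = (2 × 39,600 × £100 / £26)^½ ≈ 551.92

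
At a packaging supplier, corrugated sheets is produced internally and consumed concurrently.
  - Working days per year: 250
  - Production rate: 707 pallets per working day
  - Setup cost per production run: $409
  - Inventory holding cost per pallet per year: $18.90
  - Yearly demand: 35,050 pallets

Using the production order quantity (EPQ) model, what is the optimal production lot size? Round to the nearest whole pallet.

1,376 pallets

Daily demand d = 35,050/250 = 140.200; p = 707; 1 − d/p = 0.80170
EPQ = √(2DS / (H(1 − d/p)))
    = √(2 × 35,050 × 409 / (18.9 × 0.80170)) ≈ 1,375.58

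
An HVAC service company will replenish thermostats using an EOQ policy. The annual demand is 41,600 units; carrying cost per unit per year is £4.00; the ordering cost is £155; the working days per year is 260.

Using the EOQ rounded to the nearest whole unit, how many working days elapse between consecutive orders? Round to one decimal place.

Optimal lot size Q* = (2 × 41,600 × £155 / £4)^½ ≈ 1,795.55 → Q = 1,796 units
Days between orders = 260 / (D/Q) = 260 / 23.163 ≈ 11.225

11.2 days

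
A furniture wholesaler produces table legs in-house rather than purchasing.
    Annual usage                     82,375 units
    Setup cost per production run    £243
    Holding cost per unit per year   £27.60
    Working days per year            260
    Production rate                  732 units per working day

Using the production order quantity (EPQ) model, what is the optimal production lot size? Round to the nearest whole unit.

1,599 units

d = 82,375/260 = 316.8269 units/day;  effective holding cost H(1 − d/p) = 27.6·(1 − 316.8269/732) = 15.65407
Q* = √(2DS / H_eff) = √(2·82,375·243 / 15.65407) ≈ 1,599.20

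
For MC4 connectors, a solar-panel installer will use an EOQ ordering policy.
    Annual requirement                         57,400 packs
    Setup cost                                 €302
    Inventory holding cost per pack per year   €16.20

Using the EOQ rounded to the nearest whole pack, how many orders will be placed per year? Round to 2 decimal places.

39.23 orders per year

EOQ = √(2DS/H) = √(2 × 57,400 × 302 / 16.2)
    = √(2,140,098.77) ≈ 1,462.91 → Q = 1,463
N = D/Q = 57,400/1,463 ≈ 39.234 orders/yr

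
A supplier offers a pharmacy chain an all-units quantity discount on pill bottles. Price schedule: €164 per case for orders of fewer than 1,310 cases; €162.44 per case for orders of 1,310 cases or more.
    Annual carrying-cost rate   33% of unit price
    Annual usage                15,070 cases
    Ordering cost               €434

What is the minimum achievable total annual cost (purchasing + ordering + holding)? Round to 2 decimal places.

H₁ = 33%×€164 = €54.1200;  H₂ = 33%×€162.44 = €53.6052
EOQ₁ = √(2×15,070×434/54.1200) = 491.63  (< 1,310, feasible at tier 1)
EOQ₂ = √(2×15,070×434/53.6052) = 493.98  (< 1,310 → use Q = 1,310 at tier-2 price)
TC(tier 1 (EOQ₁), Q≈491.6) = €2,498,086.97
TC(tier 2, Q≈1,310.0) = €2,488,074.86
Minimum at tier 2: €2,488,074.86

€2,488,074.86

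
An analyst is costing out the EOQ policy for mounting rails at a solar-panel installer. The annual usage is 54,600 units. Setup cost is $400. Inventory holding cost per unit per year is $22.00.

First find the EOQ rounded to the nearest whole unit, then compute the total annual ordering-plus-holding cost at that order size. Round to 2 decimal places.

2DS/H = 2·54,600·400/22 = 1,985,454.55
EOQ = √1,985,454.55 ≈ 1,409.06 → Q = 1,409 units
Annual ordering cost = (D/Q)·S = (54,600/1,409) × 400 = $15,500.35
Annual holding cost  = (Q/2)·H = (1,409/2) × 22 = $15,499.00
Total = $15,500.35 + $15,499.00 = $30,999.35

$30,999.35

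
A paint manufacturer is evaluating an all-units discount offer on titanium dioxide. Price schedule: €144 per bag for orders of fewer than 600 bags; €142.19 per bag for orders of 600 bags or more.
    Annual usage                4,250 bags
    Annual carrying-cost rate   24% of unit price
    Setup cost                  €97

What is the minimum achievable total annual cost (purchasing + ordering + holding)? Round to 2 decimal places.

H₁ = 24%×€144 = €34.5600;  H₂ = 24%×€142.19 = €34.1256
EOQ₁ = √(2×4,250×97/34.5600) = 154.46  (< 600, feasible at tier 1)
EOQ₂ = √(2×4,250×97/34.1256) = 155.44  (< 600 → use Q = 600 at tier-2 price)
TC(tier 1 (EOQ₁), Q≈154.5) = €617,338.04
TC(tier 2, Q≈600.0) = €615,232.26
Minimum at tier 2: €615,232.26

€615,232.26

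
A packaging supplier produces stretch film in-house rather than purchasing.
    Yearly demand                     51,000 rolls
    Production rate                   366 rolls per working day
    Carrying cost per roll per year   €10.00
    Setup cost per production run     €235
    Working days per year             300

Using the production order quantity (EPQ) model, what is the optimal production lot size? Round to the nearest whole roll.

2,116 rolls

Daily demand d = 51,000/300 = 170.000; p = 366; 1 − d/p = 0.53552
EPQ = √(2DS / (H(1 − d/p)))
    = √(2 × 51,000 × 235 / (10 × 0.53552)) ≈ 2,115.66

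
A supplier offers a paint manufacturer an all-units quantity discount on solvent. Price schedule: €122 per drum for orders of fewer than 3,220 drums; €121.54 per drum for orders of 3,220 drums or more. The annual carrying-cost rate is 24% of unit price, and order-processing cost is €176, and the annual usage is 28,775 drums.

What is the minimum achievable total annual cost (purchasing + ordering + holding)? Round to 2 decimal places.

H₁ = 24%×€122 = €29.2800;  H₂ = 24%×€121.54 = €29.1696
EOQ₁ = √(2×28,775×176/29.2800) = 588.16  (< 3,220, feasible at tier 1)
EOQ₂ = √(2×28,775×176/29.1696) = 589.27  (< 3,220 → use Q = 3,220 at tier-2 price)
TC(tier 1 (EOQ₁), Q≈588.2) = €3,527,771.24
TC(tier 2, Q≈3,220.0) = €3,545,849.35
Minimum at tier 1 (EOQ₁): €3,527,771.24

€3,527,771.24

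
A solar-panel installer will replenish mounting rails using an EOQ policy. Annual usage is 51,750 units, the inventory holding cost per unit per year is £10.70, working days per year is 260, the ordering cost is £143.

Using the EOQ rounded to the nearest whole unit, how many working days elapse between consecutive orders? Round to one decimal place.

5.9 days

Q* = √(2·D·S / H) = √(2·51,750·143 / 10.7) = √1,383,224.3 ≈ 1,176.11 → Q = 1,176 units
Days between orders = 260 / (D/Q) = 260 / 44.005 ≈ 5.908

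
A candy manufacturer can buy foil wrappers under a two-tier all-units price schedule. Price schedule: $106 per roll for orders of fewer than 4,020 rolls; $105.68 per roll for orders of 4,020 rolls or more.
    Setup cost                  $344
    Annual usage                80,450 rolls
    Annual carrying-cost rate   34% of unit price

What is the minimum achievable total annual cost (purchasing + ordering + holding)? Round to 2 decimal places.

H₁ = 34%×$106 = $36.0400;  H₂ = 34%×$105.68 = $35.9312
EOQ₁ = √(2×80,450×344/36.0400) = 1,239.27  (< 4,020, feasible at tier 1)
EOQ₂ = √(2×80,450×344/35.9312) = 1,241.14  (< 4,020 → use Q = 4,020 at tier-2 price)
TC(tier 1 (EOQ₁), Q≈1,239.3) = $8,572,363.18
TC(tier 2, Q≈4,020.0) = $8,581,061.99
Minimum at tier 1 (EOQ₁): $8,572,363.18

$8,572,363.18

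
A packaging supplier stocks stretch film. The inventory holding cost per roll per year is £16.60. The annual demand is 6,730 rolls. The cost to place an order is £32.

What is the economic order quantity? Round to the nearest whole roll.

2DS/H = 2·6,730·32/16.6 = 25,946.99
EOQ = √25,946.99 ≈ 161.08

161 rolls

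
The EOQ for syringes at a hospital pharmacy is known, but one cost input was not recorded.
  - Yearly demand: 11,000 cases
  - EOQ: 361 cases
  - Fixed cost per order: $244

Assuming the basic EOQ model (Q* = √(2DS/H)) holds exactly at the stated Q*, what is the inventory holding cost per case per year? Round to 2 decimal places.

Since Q* = (2DS/H)^½, squaring gives Q*²·H = 2DS.
H = 2DS / Q² = 2 × 11,000 × 244 / 361² = 41.1906

$41.19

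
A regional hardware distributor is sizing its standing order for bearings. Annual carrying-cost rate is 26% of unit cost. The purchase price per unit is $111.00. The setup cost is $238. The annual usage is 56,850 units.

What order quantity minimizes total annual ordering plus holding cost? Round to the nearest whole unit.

968 units

Holding cost per unit per year: H = 26% × $111 = $28.8600
Optimal lot size Q* = (2 × 56,850 × $238 / $28.86)^½ ≈ 968.32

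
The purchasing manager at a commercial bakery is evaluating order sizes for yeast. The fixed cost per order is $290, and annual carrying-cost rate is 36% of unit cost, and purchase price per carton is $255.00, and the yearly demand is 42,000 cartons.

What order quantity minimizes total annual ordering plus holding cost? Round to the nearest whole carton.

Holding cost per carton per year: H = 36% × $255 = $91.8000
EOQ = √(2DS/H) = √(2 × 42,000 × 290 / 91.8)
    = √(265,359.48) ≈ 515.13

515 cartons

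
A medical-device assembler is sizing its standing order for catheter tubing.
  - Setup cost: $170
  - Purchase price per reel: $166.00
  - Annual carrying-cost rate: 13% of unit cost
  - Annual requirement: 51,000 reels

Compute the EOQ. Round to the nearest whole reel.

896 reels

Carrying cost H = $166 × 13% = $21.5800/reel/yr
Q* = √(2·D·S / H) = √(2·51,000·170 / 21.58) = √803,521.8 ≈ 896.39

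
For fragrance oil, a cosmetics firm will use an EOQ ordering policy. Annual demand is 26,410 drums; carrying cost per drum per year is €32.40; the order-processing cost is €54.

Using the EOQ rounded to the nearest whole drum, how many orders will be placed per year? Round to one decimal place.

88.9 orders per year

EOQ = √(2DS/H) = √(2 × 26,410 × 54 / 32.4)
    = √(88,033.33) ≈ 296.70 → Q = 297
Orders per year = D/Q = 26,410 / 297 = 88.923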